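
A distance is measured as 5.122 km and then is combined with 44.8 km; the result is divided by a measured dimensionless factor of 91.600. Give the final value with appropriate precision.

0.545 km

5.122 km + 44.8 km = 49.922 km; the sum is limited to 1 decimal place (3 s.f.).
Carrying full precision, 49.922 ÷ 91.600 = 0.545 km; 91.600 has 5 s.f., so the result keeps min(3, 5) = 3 s.f.
Rounded to 3 significant figures: 0.545 km.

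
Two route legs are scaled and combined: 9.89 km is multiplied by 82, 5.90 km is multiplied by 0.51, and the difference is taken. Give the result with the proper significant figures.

8.1 × 10^2 km

9.89 × 82 = 810.98 → 8.1 × 10^2 km (2 s.f., last digit at the 10^1 place).
5.90 × 0.51 = 3.009 → 3.0 km (2 s.f., last digit at the 10^-1 place).
Difference: 807.971 km; keep the coarser place, 10^1.
Result: 8.1 × 10^2 km.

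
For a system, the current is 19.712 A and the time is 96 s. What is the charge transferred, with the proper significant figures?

1.9 × 10³ C

charge transferred = 19.712 A × 96 s = 1892.352 C.
19.712 has 5 significant figures; 96 has 2.
Division/multiplication keeps the fewest: 2 significant figures.
Rounded: 1.9 × 10³ C.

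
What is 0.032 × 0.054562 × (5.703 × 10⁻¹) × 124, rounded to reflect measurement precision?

0.032 × 0.054562 × (5.703 × 10⁻¹) × 124 = 0.123471099725…
Multiplication/division keeps the fewest significant figures: 0.032 → 2 s.f., 0.054562 → 5 s.f., 5.703 × 10⁻¹ → 4 s.f., 124 → 3 s.f.; limit is 2.
Rounded to 2 significant figures: 0.12.

0.12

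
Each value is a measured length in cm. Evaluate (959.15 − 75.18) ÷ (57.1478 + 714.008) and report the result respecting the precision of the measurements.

959.15 − 75.18 = 883.97, limited to 2 d.p. → 5 s.f.; 57.1478 + 714.008 = 771.1558, limited to 3 d.p. → 6 s.f.
Carrying full precision, 883.97 ÷ 771.1558 = 1.14629235752…; keep min(5, 6) = 5 s.f.
Rounded to 5 significant figures: 1.1463.

1.1463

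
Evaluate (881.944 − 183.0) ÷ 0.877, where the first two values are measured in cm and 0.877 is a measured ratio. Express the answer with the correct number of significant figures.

881.944 cm − 183.0 cm = 698.944 cm; the difference is limited to 1 decimal place (4 s.f.).
Carrying full precision, 698.944 ÷ 0.877 = 796.971493729… cm; 0.877 has 3 s.f., so the result keeps min(4, 3) = 3 s.f.
Rounded to 3 significant figures: 7.97 × 10² cm.

7.97 × 10² cm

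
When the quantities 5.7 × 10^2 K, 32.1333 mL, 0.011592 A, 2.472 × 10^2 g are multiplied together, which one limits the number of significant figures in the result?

5.7 × 10^2 K

5.7 × 10^2 K → 2 s.f.; 32.1333 mL → 6 s.f.; 0.011592 A → 5 s.f.; 2.472 × 10^2 g → 4 s.f.
The fewest is 2 significant figures, from 5.7 × 10^2 K.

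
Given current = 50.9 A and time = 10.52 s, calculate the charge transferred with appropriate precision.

charge transferred = 50.9 A × 10.52 s = 535.468 C.
50.9 has 3 significant figures; 10.52 has 4.
Division/multiplication keeps the fewest: 3 significant figures.
Rounded: 535 C.

535 C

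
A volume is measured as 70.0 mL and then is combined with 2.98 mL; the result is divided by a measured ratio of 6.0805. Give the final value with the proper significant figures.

12.0 mL

70.0 mL + 2.98 mL = 72.98 mL; the sum is limited to 1 decimal place (3 s.f.).
Carrying full precision, 72.98 ÷ 6.0805 = 12.0023024422… mL; 6.0805 has 5 s.f., so the result keeps min(3, 5) = 3 s.f.
Rounded to 3 significant figures: 12.0 mL.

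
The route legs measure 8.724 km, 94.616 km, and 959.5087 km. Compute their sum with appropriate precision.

8.724 km + 94.616 km + 959.5087 km = 1062.8487 km.
Addition/subtraction keeps the fewest decimal places: 8.724 → 3 decimal places, 94.616 → 3 decimal places, 959.5087 → 4 decimal places; limit is 3.
Rounded to 3 decimal places: 1062.849 km.

1062.849 km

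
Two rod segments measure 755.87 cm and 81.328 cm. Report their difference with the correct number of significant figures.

755.87 cm − 81.328 cm = 674.542 cm.
Addition/subtraction keeps the fewest decimal places: 755.87 → 2 decimal places, 81.328 → 3 decimal places; limit is 2.
Rounded to 2 decimal places: 674.54 cm.

674.54 cm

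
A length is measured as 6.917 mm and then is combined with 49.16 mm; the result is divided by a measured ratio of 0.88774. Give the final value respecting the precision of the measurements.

6.917 mm + 49.16 mm = 56.077 mm; the sum is limited to 2 decimal places (4 s.f.).
Carrying full precision, 56.077 ÷ 0.88774 = 63.168269989… mm; 0.88774 has 5 s.f., so the result keeps min(4, 5) = 4 s.f.
Rounded to 4 significant figures: 63.17 mm.

63.17 mm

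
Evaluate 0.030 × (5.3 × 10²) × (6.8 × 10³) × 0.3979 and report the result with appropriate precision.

0.030 × (5.3 × 10²) × (6.8 × 10³) × 0.3979 = 43020.948
Multiplication/division keeps the fewest significant figures: 0.030 → 2 s.f., 5.3 × 10² → 2 s.f., 6.8 × 10³ → 2 s.f., 0.3979 → 4 s.f.; limit is 2.
Rounded to 2 significant figures: 4.3 × 10⁴.

4.3 × 10⁴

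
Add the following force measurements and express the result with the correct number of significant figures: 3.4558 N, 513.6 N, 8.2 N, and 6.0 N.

531.3 N

3.4558 N + 513.6 N + 8.2 N + 6.0 N = 531.2558 N.
Addition/subtraction keeps the fewest decimal places: 3.4558 → 4 decimal places, 513.6 → 1 decimal place, 8.2 → 1 decimal place, 6.0 → 1 decimal place; limit is 1.
Rounded to 1 decimal place: 531.3 N.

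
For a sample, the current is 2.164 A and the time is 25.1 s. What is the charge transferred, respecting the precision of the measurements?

charge transferred = 2.164 A × 25.1 s = 54.3164 C.
2.164 has 4 significant figures; 25.1 has 3.
Division/multiplication keeps the fewest: 3 significant figures.
Rounded: 54.3 C.

54.3 C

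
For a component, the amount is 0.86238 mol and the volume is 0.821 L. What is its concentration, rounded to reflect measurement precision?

concentration = 0.86238 mol ÷ 0.821 L = 1.05040194884… mol/L.
0.86238 has 5 significant figures; 0.821 has 3.
Division/multiplication keeps the fewest: 3 significant figures.
Rounded: 1.05 mol/L.

1.05 mol/L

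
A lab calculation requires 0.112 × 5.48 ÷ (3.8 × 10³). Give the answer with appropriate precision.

0.112 × 5.48 ÷ (3.8 × 10³) = 0.000161515789474…
Multiplication/division keeps the fewest significant figures: 0.112 → 3 s.f., 5.48 → 3 s.f., 3.8 × 10³ → 2 s.f.; limit is 2.
Rounded to 2 significant figures: 1.6 × 10⁻⁴.

1.6 × 10⁻⁴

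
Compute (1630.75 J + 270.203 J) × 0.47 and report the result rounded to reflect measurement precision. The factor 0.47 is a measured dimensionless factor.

1630.75 J + 270.203 J = 1900.953 J; the sum is limited to 2 decimal places (6 s.f.).
Carrying full precision, 1900.953 × 0.47 = 893.44791 J; 0.47 has 2 s.f., so the result keeps min(6, 2) = 2 s.f.
Rounded to 2 significant figures: 8.9 × 10^2 J.

8.9 × 10^2 J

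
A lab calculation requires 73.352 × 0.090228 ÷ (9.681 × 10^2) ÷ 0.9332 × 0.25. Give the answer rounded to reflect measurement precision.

73.352 × 0.090228 ÷ (9.681 × 10^2) ÷ 0.9332 × 0.25 = 0.0018314638423…
Multiplication/division keeps the fewest significant figures: 73.352 → 5 s.f., 0.090228 → 5 s.f., 9.681 × 10^2 → 4 s.f., 0.9332 → 4 s.f., 0.25 → 2 s.f.; limit is 2.
Rounded to 2 significant figures: 0.0018.

0.0018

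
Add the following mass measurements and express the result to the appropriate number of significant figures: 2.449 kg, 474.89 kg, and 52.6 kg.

2.449 kg + 474.89 kg + 52.6 kg = 529.939 kg.
Addition/subtraction keeps the fewest decimal places: 2.449 → 3 decimal places, 474.89 → 2 decimal places, 52.6 → 1 decimal place; limit is 1.
Rounded to 1 decimal place: 529.9 kg.

529.9 kg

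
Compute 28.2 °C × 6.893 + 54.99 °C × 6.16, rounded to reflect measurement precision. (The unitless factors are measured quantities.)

28.2 × 6.893 = 194.3826 → 194 °C (3 s.f., last digit at the 10^0 place).
54.99 × 6.16 = 338.7384 → 339 °C (3 s.f., last digit at the 10^0 place).
Sum: 533.121 °C; keep the coarser place, 10^0.
Result: 533 °C.

533 °C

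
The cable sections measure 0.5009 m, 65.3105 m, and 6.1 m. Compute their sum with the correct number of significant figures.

71.9 m

0.5009 m + 65.3105 m + 6.1 m = 71.9114 m.
Addition/subtraction keeps the fewest decimal places: 0.5009 → 4 decimal places, 65.3105 → 4 decimal places, 6.1 → 1 decimal place; limit is 1.
Rounded to 1 decimal place: 71.9 m.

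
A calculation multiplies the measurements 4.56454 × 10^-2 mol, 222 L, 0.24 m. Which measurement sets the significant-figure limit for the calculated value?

0.24 m

4.56454 × 10^-2 mol → 6 s.f.; 222 L → 3 s.f.; 0.24 m → 2 s.f.
The fewest is 2 significant figures, from 0.24 m.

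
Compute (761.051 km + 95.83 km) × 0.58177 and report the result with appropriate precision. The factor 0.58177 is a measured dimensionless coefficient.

4.9851 × 10² km

761.051 km + 95.83 km = 856.881 km; the sum is limited to 2 decimal places (5 s.f.).
Carrying full precision, 856.881 × 0.58177 = 498.50765937 km; 0.58177 has 5 s.f., so the result keeps min(5, 5) = 5 s.f.
Rounded to 5 significant figures: 4.9851 × 10² km.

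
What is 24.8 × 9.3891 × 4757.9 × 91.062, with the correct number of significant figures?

24.8 × 9.3891 × 4757.9 × 91.062 = 100885358.095…
Multiplication/division keeps the fewest significant figures: 24.8 → 3 s.f., 9.3891 → 5 s.f., 4757.9 → 5 s.f., 91.062 → 5 s.f.; limit is 3.
Rounded to 3 significant figures: 1.01 × 10⁸.

1.01 × 10⁸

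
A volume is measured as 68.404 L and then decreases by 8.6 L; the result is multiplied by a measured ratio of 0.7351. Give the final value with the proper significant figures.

68.404 L − 8.6 L = 59.804 L; the difference is limited to 1 decimal place (3 s.f.).
Carrying full precision, 59.804 × 0.7351 = 43.9619204 L; 0.7351 has 4 s.f., so the result keeps min(3, 4) = 3 s.f.
Rounded to 3 significant figures: 44.0 L.

44.0 L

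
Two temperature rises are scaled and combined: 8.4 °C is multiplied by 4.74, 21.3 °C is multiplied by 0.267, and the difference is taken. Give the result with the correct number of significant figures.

8.4 × 4.74 = 39.816 → 40. °C (2 s.f., last digit at the 10^0 place).
21.3 × 0.267 = 5.6871 → 5.69 °C (3 s.f., last digit at the 10^-2 place).
Difference: 34.1289 °C; keep the coarser place, 10^0.
Result: 34 °C.

34 °C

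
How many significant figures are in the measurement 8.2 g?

8.2: every digit is nonzero and significant.

2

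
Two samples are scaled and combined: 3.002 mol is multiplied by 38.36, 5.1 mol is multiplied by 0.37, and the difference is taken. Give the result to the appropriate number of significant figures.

3.002 × 38.36 = 115.15672 → 115.2 mol (4 s.f., last digit at the 10^-1 place).
5.1 × 0.37 = 1.887 → 1.9 mol (2 s.f., last digit at the 10^-1 place).
Difference: 113.26972 mol; keep the coarser place, 10^-1.
Result: 113.3 mol.

113.3 mol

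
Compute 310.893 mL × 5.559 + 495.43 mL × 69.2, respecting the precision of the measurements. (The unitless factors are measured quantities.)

310.893 × 5.559 = 1728.254187 → 1728 mL (4 s.f., last digit at the 10^0 place).
495.43 × 69.2 = 34283.756 → 3.43 × 10^4 mL (3 s.f., last digit at the 10^2 place).
Sum: 36012.010187 mL; keep the coarser place, 10^2.
Result: 3.60 × 10^4 mL.

3.60 × 10^4 mL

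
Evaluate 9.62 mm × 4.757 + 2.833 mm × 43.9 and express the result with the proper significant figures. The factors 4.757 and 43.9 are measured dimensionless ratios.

1.70 × 10^2 mm

9.62 × 4.757 = 45.76234 → 45.8 mm (3 s.f., last digit at the 10^-1 place).
2.833 × 43.9 = 124.3687 → 124 mm (3 s.f., last digit at the 10^0 place).
Sum: 170.13104 mm; keep the coarser place, 10^0.
Result: 1.70 × 10^2 mm.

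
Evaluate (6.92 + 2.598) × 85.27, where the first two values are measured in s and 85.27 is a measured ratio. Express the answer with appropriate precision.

8.12 × 10^2 s

6.92 s + 2.598 s = 9.518 s; the sum is limited to 2 decimal places (3 s.f.).
Carrying full precision, 9.518 × 85.27 = 811.59986 s; 85.27 has 4 s.f., so the result keeps min(3, 4) = 3 s.f.
Rounded to 3 significant figures: 8.12 × 10^2 s.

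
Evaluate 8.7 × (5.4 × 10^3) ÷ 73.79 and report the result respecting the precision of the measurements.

8.7 × (5.4 × 10^3) ÷ 73.79 = 636.671635723…
Multiplication/division keeps the fewest significant figures: 8.7 → 2 s.f., 5.4 × 10^3 → 2 s.f., 73.79 → 4 s.f.; limit is 2.
Rounded to 2 significant figures: 6.4 × 10^2.

6.4 × 10^2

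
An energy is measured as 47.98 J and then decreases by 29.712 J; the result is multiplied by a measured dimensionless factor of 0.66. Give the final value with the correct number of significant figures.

12 J

47.98 J − 29.712 J = 18.268 J; the difference is limited to 2 decimal places (4 s.f.).
Carrying full precision, 18.268 × 0.66 = 12.05688 J; 0.66 has 2 s.f., so the result keeps min(4, 2) = 2 s.f.
Rounded to 2 significant figures: 12 J.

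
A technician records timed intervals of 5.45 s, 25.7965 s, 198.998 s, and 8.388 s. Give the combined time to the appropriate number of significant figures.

5.45 s + 25.7965 s + 198.998 s + 8.388 s = 238.6325 s.
Addition/subtraction keeps the fewest decimal places: 5.45 → 2 decimal places, 25.7965 → 4 decimal places, 198.998 → 3 decimal places, 8.388 → 3 decimal places; limit is 2.
Rounded to 2 decimal places: 238.63 s.

238.63 s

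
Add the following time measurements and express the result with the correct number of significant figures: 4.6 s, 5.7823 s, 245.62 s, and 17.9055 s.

4.6 s + 5.7823 s + 245.62 s + 17.9055 s = 273.9078 s.
Addition/subtraction keeps the fewest decimal places: 4.6 → 1 decimal place, 5.7823 → 4 decimal places, 245.62 → 2 decimal places, 17.9055 → 4 decimal places; limit is 1.
Rounded to 1 decimal place: 273.9 s.

273.9 s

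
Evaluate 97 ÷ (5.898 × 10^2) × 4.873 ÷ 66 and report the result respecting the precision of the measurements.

97 ÷ (5.898 × 10^2) × 4.873 ÷ 66 = 0.012142816774…
Multiplication/division keeps the fewest significant figures: 97 → 2 s.f., 5.898 × 10^2 → 4 s.f., 4.873 → 4 s.f., 66 → 2 s.f.; limit is 2.
Rounded to 2 significant figures: 0.012.

0.012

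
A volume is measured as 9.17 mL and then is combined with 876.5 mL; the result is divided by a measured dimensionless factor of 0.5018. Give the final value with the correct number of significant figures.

9.17 mL + 876.5 mL = 885.67 mL; the sum is limited to 1 decimal place (4 s.f.).
Carrying full precision, 885.67 ÷ 0.5018 = 1764.98605022… mL; 0.5018 has 4 s.f., so the result keeps min(4, 4) = 4 s.f.
Rounded to 4 significant figures: 1765 mL.

1765 mL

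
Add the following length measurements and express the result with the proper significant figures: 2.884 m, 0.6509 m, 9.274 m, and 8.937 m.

21.746 m

2.884 m + 0.6509 m + 9.274 m + 8.937 m = 21.7459 m.
Addition/subtraction keeps the fewest decimal places: 2.884 → 3 decimal places, 0.6509 → 4 decimal places, 9.274 → 3 decimal places, 8.937 → 3 decimal places; limit is 3.
Rounded to 3 decimal places: 21.746 m.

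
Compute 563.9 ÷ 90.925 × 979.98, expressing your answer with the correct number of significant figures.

563.9 ÷ 90.925 × 979.98 = 6077.65435249…
Multiplication/division keeps the fewest significant figures: 563.9 → 4 s.f., 90.925 → 5 s.f., 979.98 → 5 s.f.; limit is 4.
Rounded to 4 significant figures: 6078.

6078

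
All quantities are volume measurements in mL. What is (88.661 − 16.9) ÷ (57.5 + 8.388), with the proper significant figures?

88.661 − 16.9 = 71.761, limited to 1 d.p. → 3 s.f.; 57.5 + 8.388 = 65.888, limited to 1 d.p. → 3 s.f.
Carrying full precision, 71.761 ÷ 65.888 = 1.08913610976…; keep min(3, 3) = 3 s.f.
Rounded to 3 significant figures: 1.09.

1.09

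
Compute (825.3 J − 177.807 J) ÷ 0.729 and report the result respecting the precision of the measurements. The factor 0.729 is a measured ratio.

825.3 J − 177.807 J = 647.493 J; the difference is limited to 1 decimal place (4 s.f.).
Carrying full precision, 647.493 ÷ 0.729 = 888.193415638… J; 0.729 has 3 s.f., so the result keeps min(4, 3) = 3 s.f.
Rounded to 3 significant figures: 888 J.

888 J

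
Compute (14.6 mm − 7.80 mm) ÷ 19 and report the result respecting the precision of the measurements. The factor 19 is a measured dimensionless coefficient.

14.6 mm − 7.80 mm = 6.80 mm; the difference is limited to 1 decimal place (2 s.f.).
Carrying full precision, 6.80 ÷ 19 = 0.357894736842… mm; 19 has 2 s.f., so the result keeps min(2, 2) = 2 s.f.
Rounded to 2 significant figures: 0.36 mm.

0.36 mm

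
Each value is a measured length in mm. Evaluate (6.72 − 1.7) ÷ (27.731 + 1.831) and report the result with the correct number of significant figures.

0.17

6.72 − 1.7 = 5.02, limited to 1 d.p. → 2 s.f.; 27.731 + 1.831 = 29.562, limited to 3 d.p. → 5 s.f.
Carrying full precision, 5.02 ÷ 29.562 = 0.169812597253…; keep min(2, 5) = 2 s.f.
Rounded to 2 significant figures: 0.17.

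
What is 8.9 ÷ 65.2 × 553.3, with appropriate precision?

76

8.9 ÷ 65.2 × 553.3 = 75.5271472393…
Multiplication/division keeps the fewest significant figures: 8.9 → 2 s.f., 65.2 → 3 s.f., 553.3 → 4 s.f.; limit is 2.
Rounded to 2 significant figures: 76.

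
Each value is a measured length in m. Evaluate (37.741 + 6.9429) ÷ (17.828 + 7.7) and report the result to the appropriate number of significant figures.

37.741 + 6.9429 = 44.6839, limited to 3 d.p. → 5 s.f.; 17.828 + 7.7 = 25.528, limited to 1 d.p. → 3 s.f.
Carrying full precision, 44.6839 ÷ 25.528 = 1.75038780946…; keep min(5, 3) = 3 s.f.
Rounded to 3 significant figures: 1.75.

1.75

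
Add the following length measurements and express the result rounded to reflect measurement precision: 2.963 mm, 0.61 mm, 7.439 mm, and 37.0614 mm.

2.963 mm + 0.61 mm + 7.439 mm + 37.0614 mm = 48.0734 mm.
Addition/subtraction keeps the fewest decimal places: 2.963 → 3 decimal places, 0.61 → 2 decimal places, 7.439 → 3 decimal places, 37.0614 → 4 decimal places; limit is 2.
Rounded to 2 decimal places: 48.07 mm.

48.07 mm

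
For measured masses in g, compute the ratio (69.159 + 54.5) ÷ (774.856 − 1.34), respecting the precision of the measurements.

0.1599

69.159 + 54.5 = 123.659, limited to 1 d.p. → 4 s.f.; 774.856 − 1.34 = 773.516, limited to 2 d.p. → 5 s.f.
Carrying full precision, 123.659 ÷ 773.516 = 0.159866117831…; keep min(4, 5) = 4 s.f.
Rounded to 4 significant figures: 0.1599.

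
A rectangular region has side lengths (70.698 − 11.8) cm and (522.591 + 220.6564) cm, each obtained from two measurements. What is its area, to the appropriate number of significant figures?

4.38 × 10⁴ cm²

70.698 − 11.8 = 58.898, limited to 1 d.p. → 3 s.f.; 522.591 + 220.6564 = 743.2474, limited to 3 d.p. → 6 s.f.
Carrying full precision, 58.898 × 743.2474 = 43775.7853652; keep min(3, 6) = 3 s.f.
Rounded to 3 significant figures: 4.38 × 10⁴ cm².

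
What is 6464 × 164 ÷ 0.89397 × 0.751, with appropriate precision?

6464 × 164 ÷ 0.89397 × 0.751 = 890557.956084…
Multiplication/division keeps the fewest significant figures: 6464 → 4 s.f., 164 → 3 s.f., 0.89397 → 5 s.f., 0.751 → 3 s.f.; limit is 3.
Rounded to 3 significant figures: 8.91 × 10^5.

8.91 × 10^5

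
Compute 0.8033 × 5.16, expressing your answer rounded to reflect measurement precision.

4.15

0.8033 × 5.16 = 4.145028
Multiplication/division keeps the fewest significant figures: 0.8033 → 4 s.f., 5.16 → 3 s.f.; limit is 3.
Rounded to 3 significant figures: 4.15.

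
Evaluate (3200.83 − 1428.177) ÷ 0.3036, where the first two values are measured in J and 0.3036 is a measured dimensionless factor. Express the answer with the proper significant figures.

3200.83 J − 1428.177 J = 1772.653 J; the difference is limited to 2 decimal places (6 s.f.).
Carrying full precision, 1772.653 ÷ 0.3036 = 5838.77799736… J; 0.3036 has 4 s.f., so the result keeps min(6, 4) = 4 s.f.
Rounded to 4 significant figures: 5839 J.

5839 J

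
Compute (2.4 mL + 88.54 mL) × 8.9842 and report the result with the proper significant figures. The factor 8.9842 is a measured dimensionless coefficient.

817 mL

2.4 mL + 88.54 mL = 90.94 mL; the sum is limited to 1 decimal place (3 s.f.).
Carrying full precision, 90.94 × 8.9842 = 817.023148 mL; 8.9842 has 5 s.f., so the result keeps min(3, 5) = 3 s.f.
Rounded to 3 significant figures: 817 mL.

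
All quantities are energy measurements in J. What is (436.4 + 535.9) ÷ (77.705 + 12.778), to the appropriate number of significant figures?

10.75

436.4 + 535.9 = 972.3, limited to 1 d.p. → 4 s.f.; 77.705 + 12.778 = 90.483, limited to 3 d.p. → 5 s.f.
Carrying full precision, 972.3 ÷ 90.483 = 10.7456649315…; keep min(4, 5) = 4 s.f.
Rounded to 4 significant figures: 10.75.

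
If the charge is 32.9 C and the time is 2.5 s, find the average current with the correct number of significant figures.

13 A

average current = 32.9 C ÷ 2.5 s = 13.16 A.
32.9 has 3 significant figures; 2.5 has 2.
Division/multiplication keeps the fewest: 2 significant figures.
Rounded: 13 A.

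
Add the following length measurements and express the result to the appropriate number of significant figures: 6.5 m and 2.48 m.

6.5 m + 2.48 m = 8.98 m.
Addition/subtraction keeps the fewest decimal places: 6.5 → 1 decimal place, 2.48 → 2 decimal places; limit is 1.
Rounded to 1 decimal place: 9.0 m.

9.0 m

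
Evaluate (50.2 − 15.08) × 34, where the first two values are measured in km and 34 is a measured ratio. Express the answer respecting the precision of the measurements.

1.2 × 10^3 km

50.2 km − 15.08 km = 35.12 km; the difference is limited to 1 decimal place (3 s.f.).
Carrying full precision, 35.12 × 34 = 1194.08 km; 34 has 2 s.f., so the result keeps min(3, 2) = 2 s.f.
Rounded to 2 significant figures: 1.2 × 10^3 km.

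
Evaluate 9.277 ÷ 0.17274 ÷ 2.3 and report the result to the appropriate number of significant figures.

9.277 ÷ 0.17274 ÷ 2.3 = 23.3499957211…
Multiplication/division keeps the fewest significant figures: 9.277 → 4 s.f., 0.17274 → 5 s.f., 2.3 → 2 s.f.; limit is 2.
Rounded to 2 significant figures: 23.

23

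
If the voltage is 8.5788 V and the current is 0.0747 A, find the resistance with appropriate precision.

resistance = 8.5788 V ÷ 0.0747 A = 114.843373494… Ω.
8.5788 has 5 significant figures; 0.0747 has 3.
Division/multiplication keeps the fewest: 3 significant figures.
Rounded: 115 Ω.

115 Ω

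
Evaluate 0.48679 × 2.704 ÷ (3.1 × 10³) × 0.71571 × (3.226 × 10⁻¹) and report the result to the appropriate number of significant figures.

9.8 × 10⁻⁵

0.48679 × 2.704 ÷ (3.1 × 10³) × 0.71571 × (3.226 × 10⁻¹) = 0.0000980365658487…
Multiplication/division keeps the fewest significant figures: 0.48679 → 5 s.f., 2.704 → 4 s.f., 3.1 × 10³ → 2 s.f., 0.71571 → 5 s.f., 3.226 × 10⁻¹ → 4 s.f.; limit is 2.
Rounded to 2 significant figures: 9.8 × 10⁻⁵.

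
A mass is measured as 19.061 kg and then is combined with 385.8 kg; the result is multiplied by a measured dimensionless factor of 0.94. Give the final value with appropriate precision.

19.061 kg + 385.8 kg = 404.861 kg; the sum is limited to 1 decimal place (4 s.f.).
Carrying full precision, 404.861 × 0.94 = 380.56934 kg; 0.94 has 2 s.f., so the result keeps min(4, 2) = 2 s.f.
Rounded to 2 significant figures: 3.8 × 10² kg.

3.8 × 10² kg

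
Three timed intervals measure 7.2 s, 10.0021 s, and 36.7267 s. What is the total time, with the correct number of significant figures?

7.2 s + 10.0021 s + 36.7267 s = 53.9288 s.
Addition/subtraction keeps the fewest decimal places: 7.2 → 1 decimal place, 10.0021 → 4 decimal places, 36.7267 → 4 decimal places; limit is 1.
Rounded to 1 decimal place: 53.9 s.

53.9 s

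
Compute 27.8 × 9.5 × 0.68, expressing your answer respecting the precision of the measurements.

1.8 × 10²

27.8 × 9.5 × 0.68 = 179.588
Multiplication/division keeps the fewest significant figures: 27.8 → 3 s.f., 9.5 → 2 s.f., 0.68 → 2 s.f.; limit is 2.
Rounded to 2 significant figures: 1.8 × 10².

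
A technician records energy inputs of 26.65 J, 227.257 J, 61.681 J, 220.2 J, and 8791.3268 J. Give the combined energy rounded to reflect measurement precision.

9327.1 J

26.65 J + 227.257 J + 61.681 J + 220.2 J + 8791.3268 J = 9327.1148 J.
Addition/subtraction keeps the fewest decimal places: 26.65 → 2 decimal places, 227.257 → 3 decimal places, 61.681 → 3 decimal places, 220.2 → 1 decimal place, 8791.3268 → 4 decimal places; limit is 1.
Rounded to 1 decimal place: 9327.1 J.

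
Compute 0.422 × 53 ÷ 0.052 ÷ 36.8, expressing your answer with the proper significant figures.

0.422 × 53 ÷ 0.052 ÷ 36.8 = 11.6879180602…
Multiplication/division keeps the fewest significant figures: 0.422 → 3 s.f., 53 → 2 s.f., 0.052 → 2 s.f., 36.8 → 3 s.f.; limit is 2.
Rounded to 2 significant figures: 12.

12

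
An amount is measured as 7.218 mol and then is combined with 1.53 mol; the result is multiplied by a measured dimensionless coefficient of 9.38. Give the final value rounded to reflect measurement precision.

82.1 mol

7.218 mol + 1.53 mol = 8.748 mol; the sum is limited to 2 decimal places (3 s.f.).
Carrying full precision, 8.748 × 9.38 = 82.05624 mol; 9.38 has 3 s.f., so the result keeps min(3, 3) = 3 s.f.
Rounded to 3 significant figures: 82.1 mol.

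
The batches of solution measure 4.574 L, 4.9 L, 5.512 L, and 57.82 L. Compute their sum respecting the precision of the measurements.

4.574 L + 4.9 L + 5.512 L + 57.82 L = 72.806 L.
Addition/subtraction keeps the fewest decimal places: 4.574 → 3 decimal places, 4.9 → 1 decimal place, 5.512 → 3 decimal places, 57.82 → 2 decimal places; limit is 1.
Rounded to 1 decimal place: 72.8 L.

72.8 L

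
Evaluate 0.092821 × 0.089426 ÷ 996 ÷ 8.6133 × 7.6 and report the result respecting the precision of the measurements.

7.4 × 10^-6

0.092821 × 0.089426 ÷ 996 ÷ 8.6133 × 7.6 = 0.00000735351069209…
Multiplication/division keeps the fewest significant figures: 0.092821 → 5 s.f., 0.089426 → 5 s.f., 996 → 3 s.f., 8.6133 → 5 s.f., 7.6 → 2 s.f.; limit is 2.
Rounded to 2 significant figures: 7.4 × 10^-6.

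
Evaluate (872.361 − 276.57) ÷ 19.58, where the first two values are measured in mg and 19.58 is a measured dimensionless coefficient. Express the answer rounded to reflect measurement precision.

30.43 mg

872.361 mg − 276.57 mg = 595.791 mg; the difference is limited to 2 decimal places (5 s.f.).
Carrying full precision, 595.791 ÷ 19.58 = 30.4285495403… mg; 19.58 has 4 s.f., so the result keeps min(5, 4) = 4 s.f.
Rounded to 4 significant figures: 30.43 mg.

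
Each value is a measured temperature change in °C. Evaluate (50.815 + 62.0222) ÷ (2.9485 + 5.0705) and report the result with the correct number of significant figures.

14.071

50.815 + 62.0222 = 112.8372, limited to 3 d.p. → 6 s.f.; 2.9485 + 5.0705 = 8.0190, limited to 4 d.p. → 5 s.f.
Carrying full precision, 112.8372 ÷ 8.0190 = 14.0712308268…; keep min(6, 5) = 5 s.f.
Rounded to 5 significant figures: 14.071.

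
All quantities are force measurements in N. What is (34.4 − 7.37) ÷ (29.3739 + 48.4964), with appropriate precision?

3.47 × 10^-1

34.4 − 7.37 = 27.03, limited to 1 d.p. → 3 s.f.; 29.3739 + 48.4964 = 77.8703, limited to 4 d.p. → 6 s.f.
Carrying full precision, 27.03 ÷ 77.8703 = 0.347115652566…; keep min(3, 6) = 3 s.f.
Rounded to 3 significant figures: 3.47 × 10^-1.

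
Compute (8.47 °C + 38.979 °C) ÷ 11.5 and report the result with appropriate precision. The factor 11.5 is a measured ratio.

4.13 °C

8.47 °C + 38.979 °C = 47.449 °C; the sum is limited to 2 decimal places (4 s.f.).
Carrying full precision, 47.449 ÷ 11.5 = 4.126 °C; 11.5 has 3 s.f., so the result keeps min(4, 3) = 3 s.f.
Rounded to 3 significant figures: 4.13 °C.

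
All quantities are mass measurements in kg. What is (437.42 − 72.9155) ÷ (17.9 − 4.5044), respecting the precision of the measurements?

27.2

437.42 − 72.9155 = 364.5045, limited to 2 d.p. → 5 s.f.; 17.9 − 4.5044 = 13.3956, limited to 1 d.p. → 3 s.f.
Carrying full precision, 364.5045 ÷ 13.3956 = 27.2107632357…; keep min(5, 3) = 3 s.f.
Rounded to 3 significant figures: 27.2.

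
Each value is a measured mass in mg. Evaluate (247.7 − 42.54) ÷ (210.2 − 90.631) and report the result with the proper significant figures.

247.7 − 42.54 = 205.16, limited to 1 d.p. → 4 s.f.; 210.2 − 90.631 = 119.569, limited to 1 d.p. → 4 s.f.
Carrying full precision, 205.16 ÷ 119.569 = 1.71582935376…; keep min(4, 4) = 4 s.f.
Rounded to 4 significant figures: 1.716.

1.716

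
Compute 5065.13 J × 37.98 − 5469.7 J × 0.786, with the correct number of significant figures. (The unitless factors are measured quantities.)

5065.13 × 37.98 = 192373.6374 → 1.924 × 10⁵ J (4 s.f., last digit at the 10^2 place).
5469.7 × 0.786 = 4299.1842 → 4.30 × 10³ J (3 s.f., last digit at the 10^1 place).
Difference: 188074.4532 J; keep the coarser place, 10^2.
Result: 1.881 × 10⁵ J.

1.881 × 10⁵ J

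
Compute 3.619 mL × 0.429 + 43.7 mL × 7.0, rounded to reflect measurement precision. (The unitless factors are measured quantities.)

3.1 × 10² mL

3.619 × 0.429 = 1.552551 → 1.55 mL (3 s.f., last digit at the 10^-2 place).
43.7 × 7.0 = 305.9 → 3.1 × 10² mL (2 s.f., last digit at the 10^1 place).
Sum: 307.452551 mL; keep the coarser place, 10^1.
Result: 3.1 × 10² mL.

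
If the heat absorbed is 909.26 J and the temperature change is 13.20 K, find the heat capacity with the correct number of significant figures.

68.88 J/K

heat capacity = 909.26 J ÷ 13.20 K = 68.8833333333… J/K.
909.26 has 5 significant figures; 13.20 has 4.
Division/multiplication keeps the fewest: 4 significant figures.
Rounded: 68.88 J/K.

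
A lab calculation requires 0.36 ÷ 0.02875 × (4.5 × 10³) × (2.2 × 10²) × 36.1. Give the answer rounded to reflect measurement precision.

4.5 × 10⁸

0.36 ÷ 0.02875 × (4.5 × 10³) × (2.2 × 10²) × 36.1 = 447514434.783…
Multiplication/division keeps the fewest significant figures: 0.36 → 2 s.f., 0.02875 → 4 s.f., 4.5 × 10³ → 2 s.f., 2.2 × 10² → 2 s.f., 36.1 → 3 s.f.; limit is 2.
Rounded to 2 significant figures: 4.5 × 10⁸.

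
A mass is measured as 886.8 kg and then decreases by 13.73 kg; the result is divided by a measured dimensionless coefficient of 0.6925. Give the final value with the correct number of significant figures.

886.8 kg − 13.73 kg = 873.07 kg; the difference is limited to 1 decimal place (4 s.f.).
Carrying full precision, 873.07 ÷ 0.6925 = 1260.75090253… kg; 0.6925 has 4 s.f., so the result keeps min(4, 4) = 4 s.f.
Rounded to 4 significant figures: 1261 kg.

1261 kg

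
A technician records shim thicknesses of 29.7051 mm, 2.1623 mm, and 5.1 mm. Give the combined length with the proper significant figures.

37.0 mm

29.7051 mm + 2.1623 mm + 5.1 mm = 36.9674 mm.
Addition/subtraction keeps the fewest decimal places: 29.7051 → 4 decimal places, 2.1623 → 4 decimal places, 5.1 → 1 decimal place; limit is 1.
Rounded to 1 decimal place: 37.0 mm.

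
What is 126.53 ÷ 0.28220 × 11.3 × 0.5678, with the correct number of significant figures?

2.88 × 10^3

126.53 ÷ 0.28220 × 11.3 × 0.5678 = 2876.80437349…
Multiplication/division keeps the fewest significant figures: 126.53 → 5 s.f., 0.28220 → 5 s.f., 11.3 → 3 s.f., 0.5678 → 4 s.f.; limit is 3.
Rounded to 3 significant figures: 2.88 × 10^3.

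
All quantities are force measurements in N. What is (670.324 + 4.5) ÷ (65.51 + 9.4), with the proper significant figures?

9.01

670.324 + 4.5 = 674.824, limited to 1 d.p. → 4 s.f.; 65.51 + 9.4 = 74.91, limited to 1 d.p. → 3 s.f.
Carrying full precision, 674.824 ÷ 74.91 = 9.00846348952…; keep min(4, 3) = 3 s.f.
Rounded to 3 significant figures: 9.01.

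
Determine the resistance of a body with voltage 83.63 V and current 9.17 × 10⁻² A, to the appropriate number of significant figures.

resistance = 83.63 V ÷ 9.17 × 10⁻² A = 911.99563795… Ω.
83.63 has 4 significant figures; 9.17 × 10⁻² has 3.
Division/multiplication keeps the fewest: 3 significant figures.
Rounded: 912 Ω.

912 Ω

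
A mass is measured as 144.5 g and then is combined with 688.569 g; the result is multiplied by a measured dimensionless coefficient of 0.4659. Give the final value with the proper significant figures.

144.5 g + 688.569 g = 833.069 g; the sum is limited to 1 decimal place (4 s.f.).
Carrying full precision, 833.069 × 0.4659 = 388.1268471 g; 0.4659 has 4 s.f., so the result keeps min(4, 4) = 4 s.f.
Rounded to 4 significant figures: 388.1 g.

388.1 g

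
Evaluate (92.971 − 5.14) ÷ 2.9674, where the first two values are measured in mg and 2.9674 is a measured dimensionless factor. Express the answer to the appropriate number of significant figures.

92.971 mg − 5.14 mg = 87.831 mg; the difference is limited to 2 decimal places (4 s.f.).
Carrying full precision, 87.831 ÷ 2.9674 = 29.5986385388… mg; 2.9674 has 5 s.f., so the result keeps min(4, 5) = 4 s.f.
Rounded to 4 significant figures: 29.60 mg.

29.60 mg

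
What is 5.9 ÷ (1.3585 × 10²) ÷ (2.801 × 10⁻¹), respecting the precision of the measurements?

0.16

5.9 ÷ (1.3585 × 10²) ÷ (2.801 × 10⁻¹) = 0.15505267389…
Multiplication/division keeps the fewest significant figures: 5.9 → 2 s.f., 1.3585 × 10² → 5 s.f., 2.801 × 10⁻¹ → 4 s.f.; limit is 2.
Rounded to 2 significant figures: 0.16.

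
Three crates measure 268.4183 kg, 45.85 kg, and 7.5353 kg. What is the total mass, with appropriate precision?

268.4183 kg + 45.85 kg + 7.5353 kg = 321.8036 kg.
Addition/subtraction keeps the fewest decimal places: 268.4183 → 4 decimal places, 45.85 → 2 decimal places, 7.5353 → 4 decimal places; limit is 2.
Rounded to 2 decimal places: 3.2180 × 10^2 kg.

3.2180 × 10^2 kg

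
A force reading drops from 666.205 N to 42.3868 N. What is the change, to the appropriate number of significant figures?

666.205 N − 42.3868 N = 623.8182 N.
Addition/subtraction keeps the fewest decimal places: 666.205 → 3 decimal places, 42.3868 → 4 decimal places; limit is 3.
Rounded to 3 decimal places: 6.23818 × 10² N.

6.23818 × 10² N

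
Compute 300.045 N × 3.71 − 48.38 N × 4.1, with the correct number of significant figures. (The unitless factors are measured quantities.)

9.1 × 10^2 N

300.045 × 3.71 = 1113.16695 → 1.11 × 10^3 N (3 s.f., last digit at the 10^1 place).
48.38 × 4.1 = 198.358 → 2.0 × 10^2 N (2 s.f., last digit at the 10^1 place).
Difference: 914.80895 N; keep the coarser place, 10^1.
Result: 9.1 × 10^2 N.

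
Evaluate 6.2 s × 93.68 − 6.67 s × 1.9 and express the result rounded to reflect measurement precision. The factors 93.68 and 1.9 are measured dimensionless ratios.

5.7 × 10² s

6.2 × 93.68 = 580.816 → 5.8 × 10² s (2 s.f., last digit at the 10^1 place).
6.67 × 1.9 = 12.673 → 13 s (2 s.f., last digit at the 10^0 place).
Difference: 568.143 s; keep the coarser place, 10^1.
Result: 5.7 × 10² s.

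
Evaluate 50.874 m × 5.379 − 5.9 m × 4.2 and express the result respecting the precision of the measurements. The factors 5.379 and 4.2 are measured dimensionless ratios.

249 m

50.874 × 5.379 = 273.651246 → 273.7 m (4 s.f., last digit at the 10^-1 place).
5.9 × 4.2 = 24.78 → 25 m (2 s.f., last digit at the 10^0 place).
Difference: 248.871246 m; keep the coarser place, 10^0.
Result: 249 m.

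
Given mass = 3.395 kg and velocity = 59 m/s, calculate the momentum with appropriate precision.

2.0 × 10² kg·m/s

momentum = 3.395 kg × 59 m/s = 200.305 kg·m/s.
3.395 has 4 significant figures; 59 has 2.
Division/multiplication keeps the fewest: 2 significant figures.
Rounded: 2.0 × 10² kg·m/s.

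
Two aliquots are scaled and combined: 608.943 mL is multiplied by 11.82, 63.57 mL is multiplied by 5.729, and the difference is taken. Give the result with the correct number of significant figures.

608.943 × 11.82 = 7197.70626 → 7198 mL (4 s.f., last digit at the 10^0 place).
63.57 × 5.729 = 364.19253 → 364.2 mL (4 s.f., last digit at the 10^-1 place).
Difference: 6833.51373 mL; keep the coarser place, 10^0.
Result: 6834 mL.

6834 mL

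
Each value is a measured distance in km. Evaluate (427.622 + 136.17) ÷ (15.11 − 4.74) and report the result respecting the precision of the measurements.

54.37

427.622 + 136.17 = 563.792, limited to 2 d.p. → 5 s.f.; 15.11 − 4.74 = 10.37, limited to 2 d.p. → 4 s.f.
Carrying full precision, 563.792 ÷ 10.37 = 54.3675988428…; keep min(5, 4) = 4 s.f.
Rounded to 4 significant figures: 54.37.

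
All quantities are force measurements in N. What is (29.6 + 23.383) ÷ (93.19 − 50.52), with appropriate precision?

29.6 + 23.383 = 52.983, limited to 1 d.p. → 3 s.f.; 93.19 − 50.52 = 42.67, limited to 2 d.p. → 4 s.f.
Carrying full precision, 52.983 ÷ 42.67 = 1.24169205531…; keep min(3, 4) = 3 s.f.
Rounded to 3 significant figures: 1.24.

1.24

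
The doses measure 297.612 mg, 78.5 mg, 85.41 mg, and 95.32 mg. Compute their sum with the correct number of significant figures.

297.612 mg + 78.5 mg + 85.41 mg + 95.32 mg = 556.842 mg.
Addition/subtraction keeps the fewest decimal places: 297.612 → 3 decimal places, 78.5 → 1 decimal place, 85.41 → 2 decimal places, 95.32 → 2 decimal places; limit is 1.
Rounded to 1 decimal place: 556.8 mg.

556.8 mg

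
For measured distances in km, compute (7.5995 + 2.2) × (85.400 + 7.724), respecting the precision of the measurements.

9.1 × 10^2 km²

7.5995 + 2.2 = 9.7995, limited to 1 d.p. → 2 s.f.; 85.400 + 7.724 = 93.124, limited to 3 d.p. → 5 s.f.
Carrying full precision, 9.7995 × 93.124 = 912.568638; keep min(2, 5) = 2 s.f.
Rounded to 2 significant figures: 9.1 × 10^2 km².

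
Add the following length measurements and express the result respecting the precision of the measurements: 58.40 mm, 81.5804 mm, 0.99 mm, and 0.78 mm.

141.75 mm

58.40 mm + 81.5804 mm + 0.99 mm + 0.78 mm = 141.7504 mm.
Addition/subtraction keeps the fewest decimal places: 58.40 → 2 decimal places, 81.5804 → 4 decimal places, 0.99 → 2 decimal places, 0.78 → 2 decimal places; limit is 2.
Rounded to 2 decimal places: 141.75 mm.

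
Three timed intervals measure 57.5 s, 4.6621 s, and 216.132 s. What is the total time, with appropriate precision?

57.5 s + 4.6621 s + 216.132 s = 278.2941 s.
Addition/subtraction keeps the fewest decimal places: 57.5 → 1 decimal place, 4.6621 → 4 decimal places, 216.132 → 3 decimal places; limit is 1.
Rounded to 1 decimal place: 278.3 s.

278.3 s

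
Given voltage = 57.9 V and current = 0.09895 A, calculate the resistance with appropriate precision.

resistance = 57.9 V ÷ 0.09895 A = 585.144012127… Ω.
57.9 has 3 significant figures; 0.09895 has 4.
Division/multiplication keeps the fewest: 3 significant figures.
Rounded: 585 Ω.

585 Ω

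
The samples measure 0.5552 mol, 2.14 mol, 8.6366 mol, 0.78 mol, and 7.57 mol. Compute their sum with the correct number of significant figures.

19.68 mol

0.5552 mol + 2.14 mol + 8.6366 mol + 0.78 mol + 7.57 mol = 19.6818 mol.
Addition/subtraction keeps the fewest decimal places: 0.5552 → 4 decimal places, 2.14 → 2 decimal places, 8.6366 → 4 decimal places, 0.78 → 2 decimal places, 7.57 → 2 decimal places; limit is 2.
Rounded to 2 decimal places: 19.68 mol.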